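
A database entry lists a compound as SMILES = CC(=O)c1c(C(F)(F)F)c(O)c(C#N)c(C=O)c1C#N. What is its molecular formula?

Walk through each heavy atom and fill implicit hydrogens from standard valence (C 4, N 3, O 2, S 2, halogen 1); for lowercase aromatic atoms, an aromatic c carries 1 H when it has two neighbours and 0 H with three, and aromatic n carries 0 H:
  atom 1: C, bond orders sum to 1 (valence 4) → 3 H
  atom 2: C, bond orders sum to 4 (valence 4) → 0 H
  atom 3: O, bond orders sum to 2 (valence 2) → 0 H
  atom 4: aromatic c, 3 neighbours → 0 H
  atom 5: aromatic c, 3 neighbours → 0 H
  atom 6: C, bond orders sum to 4 (valence 4) → 0 H
  atom 7: F (halogen, monovalent) → 0 H
  atom 8: F (halogen, monovalent) → 0 H
  atom 9: F (halogen, monovalent) → 0 H
  atom 10: aromatic c, 3 neighbours → 0 H
  atom 11: O, bond orders sum to 1 (valence 2) → 1 H
  atom 12: aromatic c, 3 neighbours → 0 H
  atom 13: C, bond orders sum to 4 (valence 4) → 0 H
  atom 14: N, bond orders sum to 3 (valence 3) → 0 H
  atom 15: aromatic c, 3 neighbours → 0 H
  atom 16: C, bond orders sum to 3 (valence 4) → 1 H
  atom 17: O, bond orders sum to 2 (valence 2) → 0 H
  atom 18: aromatic c, 3 neighbours → 0 H
  atom 19: C, bond orders sum to 4 (valence 4) → 0 H
  atom 20: N, bond orders sum to 3 (valence 3) → 0 H
Totals → C:12, H:5, F:3, N:2, O:3.
In Hill order: C12H5F3N2O3.

C12H5F3N2O3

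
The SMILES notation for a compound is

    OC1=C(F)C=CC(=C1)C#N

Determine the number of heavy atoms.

10

Every atom symbol written in the SMILES (organic subset) is one heavy atom; implicit H are not written.
Heavy atoms by element → C:7, F:1, N:1, O:1.
Total: 10.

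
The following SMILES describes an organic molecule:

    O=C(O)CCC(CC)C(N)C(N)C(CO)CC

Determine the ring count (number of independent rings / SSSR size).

In SMILES, each pair of matching ring-closure digits denotes one ring-closing bond; the number of such bonds equals the number of independent rings.
Ring-closure bonds here: 0.

0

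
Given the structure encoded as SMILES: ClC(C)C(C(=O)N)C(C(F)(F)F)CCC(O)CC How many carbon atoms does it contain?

11

Count every carbon token in the SMILES (each C, including those in ring-closure positions and inside branches).
Carbon count: 11.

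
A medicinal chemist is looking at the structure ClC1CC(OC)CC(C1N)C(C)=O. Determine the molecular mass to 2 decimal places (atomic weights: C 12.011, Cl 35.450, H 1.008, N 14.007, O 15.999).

205.68 g/mol

First, the molecular formula is C9H16ClNO2 (counting implicit H from valence).
  C: 9 × 12.011 = 108.099
  Cl: 1 × 35.450 = 35.450
  H: 16 × 1.008 = 16.128
  N: 1 × 14.007 = 14.007
  O: 2 × 15.999 = 31.998
Sum: 9×12.011 + 1×35.450 + 16×1.008 + 1×14.007 + 2×15.999 = 205.682 → 205.68 g/mol.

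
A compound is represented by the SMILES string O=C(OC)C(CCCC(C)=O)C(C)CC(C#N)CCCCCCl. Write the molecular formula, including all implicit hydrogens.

C18H30ClNO3

Walk through each heavy atom and fill implicit hydrogens from standard valence (C 4, N 3, O 2, S 2, halogen 1):
  atom 1: O, bond orders sum to 2 (valence 2) → 0 H
  atom 2: C, bond orders sum to 4 (valence 4) → 0 H
  atom 3: O, bond orders sum to 2 (valence 2) → 0 H
  atom 4: C, bond orders sum to 1 (valence 4) → 3 H
  atom 5: C, bond orders sum to 3 (valence 4) → 1 H
  atom 6: C, bond orders sum to 2 (valence 4) → 2 H
  atom 7: C, bond orders sum to 2 (valence 4) → 2 H
  atom 8: C, bond orders sum to 2 (valence 4) → 2 H
  atom 9: C, bond orders sum to 4 (valence 4) → 0 H
  atom 10: C, bond orders sum to 1 (valence 4) → 3 H
  atom 11: O, bond orders sum to 2 (valence 2) → 0 H
  atom 12: C, bond orders sum to 3 (valence 4) → 1 H
  atom 13: C, bond orders sum to 1 (valence 4) → 3 H
  atom 14: C, bond orders sum to 2 (valence 4) → 2 H
  atom 15: C, bond orders sum to 3 (valence 4) → 1 H
  atom 16: C, bond orders sum to 4 (valence 4) → 0 H
  atom 17: N, bond orders sum to 3 (valence 3) → 0 H
  atom 18: C, bond orders sum to 2 (valence 4) → 2 H
  atom 19: C, bond orders sum to 2 (valence 4) → 2 H
  atom 20: C, bond orders sum to 2 (valence 4) → 2 H
  atom 21: C, bond orders sum to 2 (valence 4) → 2 H
  atom 22: C, bond orders sum to 2 (valence 4) → 2 H
  atom 23: Cl (halogen, monovalent) → 0 H
Totals → C:18, H:30, Cl:1, N:1, O:3.
In Hill order: C18H30ClNO3.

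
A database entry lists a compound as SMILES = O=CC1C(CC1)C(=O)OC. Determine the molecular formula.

Walk through each heavy atom and fill implicit hydrogens from standard valence (C 4, N 3, O 2, S 2, halogen 1):
  atom 1: O, bond orders sum to 2 (valence 2) → 0 H
  atom 2: C, bond orders sum to 3 (valence 4) → 1 H
  atom 3: C, bond orders sum to 3 (valence 4) → 1 H
  atom 4: C, bond orders sum to 3 (valence 4) → 1 H
  atom 5: C, bond orders sum to 2 (valence 4) → 2 H
  atom 6: C, bond orders sum to 2 (valence 4) → 2 H
  atom 7: C, bond orders sum to 4 (valence 4) → 0 H
  atom 8: O, bond orders sum to 2 (valence 2) → 0 H
  atom 9: O, bond orders sum to 2 (valence 2) → 0 H
  atom 10: C, bond orders sum to 1 (valence 4) → 3 H
Totals → C:7, H:10, O:3.
In Hill order: C7H10O3.

C7H10O3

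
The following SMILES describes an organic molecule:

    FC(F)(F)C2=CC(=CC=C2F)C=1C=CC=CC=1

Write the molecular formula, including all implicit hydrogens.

Walk through each heavy atom and fill implicit hydrogens from standard valence (C 4, N 3, O 2, S 2, halogen 1):
  atom 1: F (halogen, monovalent) → 0 H
  atom 2: C, bond orders sum to 4 (valence 4) → 0 H
  atom 3: F (halogen, monovalent) → 0 H
  atom 4: F (halogen, monovalent) → 0 H
  atom 5: C, bond orders sum to 4 (valence 4) → 0 H
  atom 6: C, bond orders sum to 3 (valence 4) → 1 H
  atom 7: C, bond orders sum to 4 (valence 4) → 0 H
  atom 8: C, bond orders sum to 3 (valence 4) → 1 H
  atom 9: C, bond orders sum to 3 (valence 4) → 1 H
  atom 10: C, bond orders sum to 4 (valence 4) → 0 H
  atom 11: F (halogen, monovalent) → 0 H
  atom 12: C, bond orders sum to 4 (valence 4) → 0 H
  atom 13: C, bond orders sum to 3 (valence 4) → 1 H
  atom 14: C, bond orders sum to 3 (valence 4) → 1 H
  atom 15: C, bond orders sum to 3 (valence 4) → 1 H
  atom 16: C, bond orders sum to 3 (valence 4) → 1 H
  atom 17: C, bond orders sum to 3 (valence 4) → 1 H
Totals → C:13, H:8, F:4.
In Hill order: C13H8F4.

C13H8F4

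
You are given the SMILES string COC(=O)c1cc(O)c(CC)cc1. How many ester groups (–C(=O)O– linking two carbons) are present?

The ester motif appears at heavy-atom position 3 in the SMILES.
Other groups present: 1 hydroxyl.
Ester count: 1.

1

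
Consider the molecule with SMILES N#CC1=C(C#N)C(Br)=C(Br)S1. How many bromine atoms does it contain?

Scan the SMILES for Br atoms (remember two-letter symbols like Cl and Br are single atoms).
Bromine count: 2.

2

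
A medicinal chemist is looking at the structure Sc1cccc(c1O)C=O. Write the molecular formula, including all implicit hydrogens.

C7H6O2S

Walk through each heavy atom and fill implicit hydrogens from standard valence (C 4, N 3, O 2, S 2, halogen 1); for lowercase aromatic atoms, an aromatic c carries 1 H when it has two neighbours and 0 H with three, and aromatic n carries 0 H:
  atom 1: S, bond orders sum to 1 (valence 2) → 1 H
  atom 2: aromatic c, 3 neighbours → 0 H
  atom 3: aromatic c, 2 neighbours → 1 H
  atom 4: aromatic c, 2 neighbours → 1 H
  atom 5: aromatic c, 2 neighbours → 1 H
  atom 6: aromatic c, 3 neighbours → 0 H
  atom 7: aromatic c, 3 neighbours → 0 H
  atom 8: O, bond orders sum to 1 (valence 2) → 1 H
  atom 9: C, bond orders sum to 3 (valence 4) → 1 H
  atom 10: O, bond orders sum to 2 (valence 2) → 0 H
Totals → C:7, H:6, O:2, S:1.
In Hill order: C7H6O2S.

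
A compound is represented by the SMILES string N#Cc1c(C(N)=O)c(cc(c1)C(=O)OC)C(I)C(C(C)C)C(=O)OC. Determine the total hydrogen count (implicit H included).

19

Walk through each heavy atom and fill implicit hydrogens from standard valence (C 4, N 3, O 2, S 2, halogen 1); for lowercase aromatic atoms, an aromatic c carries 1 H when it has two neighbours and 0 H with three, and aromatic n carries 0 H:
  atom 1: N, bond orders sum to 3 (valence 3) → 0 H
  atom 2: C, bond orders sum to 4 (valence 4) → 0 H
  atom 3: aromatic c, 3 neighbours → 0 H
  atom 4: aromatic c, 3 neighbours → 0 H
  atom 5: C, bond orders sum to 4 (valence 4) → 0 H
  atom 6: N, bond orders sum to 1 (valence 3) → 2 H
  atom 7: O, bond orders sum to 2 (valence 2) → 0 H
  atom 8: aromatic c, 3 neighbours → 0 H
  atom 9: aromatic c, 2 neighbours → 1 H
  atom 10: aromatic c, 3 neighbours → 0 H
  atom 11: aromatic c, 2 neighbours → 1 H
  atom 12: C, bond orders sum to 4 (valence 4) → 0 H
  atom 13: O, bond orders sum to 2 (valence 2) → 0 H
  atom 14: O, bond orders sum to 2 (valence 2) → 0 H
  atom 15: C, bond orders sum to 1 (valence 4) → 3 H
  atom 16: C, bond orders sum to 3 (valence 4) → 1 H
  atom 17: I (halogen, monovalent) → 0 H
  atom 18: C, bond orders sum to 3 (valence 4) → 1 H
  atom 19: C, bond orders sum to 3 (valence 4) → 1 H
  atom 20: C, bond orders sum to 1 (valence 4) → 3 H
  atom 21: C, bond orders sum to 1 (valence 4) → 3 H
  atom 22: C, bond orders sum to 4 (valence 4) → 0 H
  atom 23: O, bond orders sum to 2 (valence 2) → 0 H
  atom 24: O, bond orders sum to 2 (valence 2) → 0 H
  atom 25: C, bond orders sum to 1 (valence 4) → 3 H
Total hydrogens: 19.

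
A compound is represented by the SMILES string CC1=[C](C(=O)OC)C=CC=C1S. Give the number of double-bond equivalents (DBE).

Degree of unsaturation = (number of rings) + (number of π bonds).
Ring closures in the SMILES: 1.
π bonds: 4 double bonds (each 1 DoU) → 4 DoU from unsaturation.
Total DoU = 1 + 4 = 5.

5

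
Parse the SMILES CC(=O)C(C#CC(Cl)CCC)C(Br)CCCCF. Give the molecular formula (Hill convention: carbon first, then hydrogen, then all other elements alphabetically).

C14H21BrClFO

Walk through each heavy atom and fill implicit hydrogens from standard valence (C 4, N 3, O 2, S 2, halogen 1):
  atom 1: C, bond orders sum to 1 (valence 4) → 3 H
  atom 2: C, bond orders sum to 4 (valence 4) → 0 H
  atom 3: O, bond orders sum to 2 (valence 2) → 0 H
  atom 4: C, bond orders sum to 3 (valence 4) → 1 H
  atom 5: C, bond orders sum to 4 (valence 4) → 0 H
  atom 6: C, bond orders sum to 4 (valence 4) → 0 H
  atom 7: C, bond orders sum to 3 (valence 4) → 1 H
  atom 8: Cl (halogen, monovalent) → 0 H
  atom 9: C, bond orders sum to 2 (valence 4) → 2 H
  atom 10: C, bond orders sum to 2 (valence 4) → 2 H
  atom 11: C, bond orders sum to 1 (valence 4) → 3 H
  atom 12: C, bond orders sum to 3 (valence 4) → 1 H
  atom 13: Br (halogen, monovalent) → 0 H
  atom 14: C, bond orders sum to 2 (valence 4) → 2 H
  atom 15: C, bond orders sum to 2 (valence 4) → 2 H
  atom 16: C, bond orders sum to 2 (valence 4) → 2 H
  atom 17: C, bond orders sum to 2 (valence 4) → 2 H
  atom 18: F (halogen, monovalent) → 0 H
Totals → C:14, H:21, Br:1, Cl:1, F:1, O:1.
In Hill order: C14H21BrClFO.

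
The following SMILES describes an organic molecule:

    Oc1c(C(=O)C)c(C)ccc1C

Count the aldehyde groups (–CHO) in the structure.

0

Scan the SMILES for the aldehyde motif — none present.
Groups that are present: 1 hydroxyl, 1 ketone.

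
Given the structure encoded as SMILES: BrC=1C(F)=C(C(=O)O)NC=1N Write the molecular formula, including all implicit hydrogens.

C5H4BrFN2O2

Walk through each heavy atom and fill implicit hydrogens from standard valence (C 4, N 3, O 2, S 2, halogen 1):
  atom 1: Br (halogen, monovalent) → 0 H
  atom 2: C, bond orders sum to 4 (valence 4) → 0 H
  atom 3: C, bond orders sum to 4 (valence 4) → 0 H
  atom 4: F (halogen, monovalent) → 0 H
  atom 5: C, bond orders sum to 4 (valence 4) → 0 H
  atom 6: C, bond orders sum to 4 (valence 4) → 0 H
  atom 7: O, bond orders sum to 2 (valence 2) → 0 H
  atom 8: O, bond orders sum to 1 (valence 2) → 1 H
  atom 9: N, bond orders sum to 2 (valence 3) → 1 H
  atom 10: C, bond orders sum to 4 (valence 4) → 0 H
  atom 11: N, bond orders sum to 1 (valence 3) → 2 H
Totals → C:5, H:4, Br:1, F:1, N:2, O:2.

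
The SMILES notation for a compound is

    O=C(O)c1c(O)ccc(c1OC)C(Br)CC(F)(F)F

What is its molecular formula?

Walk through each heavy atom and fill implicit hydrogens from standard valence (C 4, N 3, O 2, S 2, halogen 1); for lowercase aromatic atoms, an aromatic c carries 1 H when it has two neighbours and 0 H with three, and aromatic n carries 0 H:
  atom 1: O, bond orders sum to 2 (valence 2) → 0 H
  atom 2: C, bond orders sum to 4 (valence 4) → 0 H
  atom 3: O, bond orders sum to 1 (valence 2) → 1 H
  atom 4: aromatic c, 3 neighbours → 0 H
  atom 5: aromatic c, 3 neighbours → 0 H
  atom 6: O, bond orders sum to 1 (valence 2) → 1 H
  atom 7: aromatic c, 2 neighbours → 1 H
  atom 8: aromatic c, 2 neighbours → 1 H
  atom 9: aromatic c, 3 neighbours → 0 H
  atom 10: aromatic c, 3 neighbours → 0 H
  atom 11: O, bond orders sum to 2 (valence 2) → 0 H
  atom 12: C, bond orders sum to 1 (valence 4) → 3 H
  atom 13: C, bond orders sum to 3 (valence 4) → 1 H
  atom 14: Br (halogen, monovalent) → 0 H
  atom 15: C, bond orders sum to 2 (valence 4) → 2 H
  atom 16: C, bond orders sum to 4 (valence 4) → 0 H
  atom 17: F (halogen, monovalent) → 0 H
  atom 18: F (halogen, monovalent) → 0 H
  atom 19: F (halogen, monovalent) → 0 H
Totals → C:11, H:10, Br:1, F:3, O:4.
In Hill order: C11H10BrF3O4.

C11H10BrF3O4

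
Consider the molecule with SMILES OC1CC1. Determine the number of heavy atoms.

Every atom symbol written in the SMILES (organic subset) is one heavy atom; implicit H are not written.
Heavy atoms by element → C:3, O:1.
Total: 4.

4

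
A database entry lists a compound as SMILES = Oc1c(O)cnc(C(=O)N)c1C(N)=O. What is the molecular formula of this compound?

C7H7N3O4

Walk through each heavy atom and fill implicit hydrogens from standard valence (C 4, N 3, O 2, S 2, halogen 1); for lowercase aromatic atoms, an aromatic c carries 1 H when it has two neighbours and 0 H with three, and aromatic n carries 0 H:
  atom 1: O, bond orders sum to 1 (valence 2) → 1 H
  atom 2: aromatic c, 3 neighbours → 0 H
  atom 3: aromatic c, 3 neighbours → 0 H
  atom 4: O, bond orders sum to 1 (valence 2) → 1 H
  atom 5: aromatic c, 2 neighbours → 1 H
  atom 6: aromatic n, 2 neighbours → 0 H
  atom 7: aromatic c, 3 neighbours → 0 H
  atom 8: C, bond orders sum to 4 (valence 4) → 0 H
  atom 9: O, bond orders sum to 2 (valence 2) → 0 H
  atom 10: N, bond orders sum to 1 (valence 3) → 2 H
  atom 11: aromatic c, 3 neighbours → 0 H
  atom 12: C, bond orders sum to 4 (valence 4) → 0 H
  atom 13: N, bond orders sum to 1 (valence 3) → 2 H
  atom 14: O, bond orders sum to 2 (valence 2) → 0 H
Totals → C:7, H:7, N:3, O:4.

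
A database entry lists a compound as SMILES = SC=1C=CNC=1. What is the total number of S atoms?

Scan the SMILES for S atoms (remember two-letter symbols like Cl and Br are single atoms).
Sulfur count: 1.

1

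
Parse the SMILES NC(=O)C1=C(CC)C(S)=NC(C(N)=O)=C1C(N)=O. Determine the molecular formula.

Walk through each heavy atom and fill implicit hydrogens from standard valence (C 4, N 3, O 2, S 2, halogen 1):
  atom 1: N, bond orders sum to 1 (valence 3) → 2 H
  atom 2: C, bond orders sum to 4 (valence 4) → 0 H
  atom 3: O, bond orders sum to 2 (valence 2) → 0 H
  atom 4: C, bond orders sum to 4 (valence 4) → 0 H
  atom 5: C, bond orders sum to 4 (valence 4) → 0 H
  atom 6: C, bond orders sum to 2 (valence 4) → 2 H
  atom 7: C, bond orders sum to 1 (valence 4) → 3 H
  atom 8: C, bond orders sum to 4 (valence 4) → 0 H
  atom 9: S, bond orders sum to 1 (valence 2) → 1 H
  atom 10: N, bond orders sum to 3 (valence 3) → 0 H
  atom 11: C, bond orders sum to 4 (valence 4) → 0 H
  atom 12: C, bond orders sum to 4 (valence 4) → 0 H
  atom 13: N, bond orders sum to 1 (valence 3) → 2 H
  atom 14: O, bond orders sum to 2 (valence 2) → 0 H
  atom 15: C, bond orders sum to 4 (valence 4) → 0 H
  atom 16: C, bond orders sum to 4 (valence 4) → 0 H
  atom 17: N, bond orders sum to 1 (valence 3) → 2 H
  atom 18: O, bond orders sum to 2 (valence 2) → 0 H
Totals → C:10, H:12, N:4, O:3, S:1.

C10H12N4O3S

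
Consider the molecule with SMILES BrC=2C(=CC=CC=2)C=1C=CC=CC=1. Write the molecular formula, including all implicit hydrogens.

Walk through each heavy atom and fill implicit hydrogens from standard valence (C 4, N 3, O 2, S 2, halogen 1):
  atom 1: Br (halogen, monovalent) → 0 H
  atom 2: C, bond orders sum to 4 (valence 4) → 0 H
  atom 3: C, bond orders sum to 4 (valence 4) → 0 H
  atom 4: C, bond orders sum to 3 (valence 4) → 1 H
  atom 5: C, bond orders sum to 3 (valence 4) → 1 H
  atom 6: C, bond orders sum to 3 (valence 4) → 1 H
  atom 7: C, bond orders sum to 3 (valence 4) → 1 H
  atom 8: C, bond orders sum to 4 (valence 4) → 0 H
  atom 9: C, bond orders sum to 3 (valence 4) → 1 H
  atom 10: C, bond orders sum to 3 (valence 4) → 1 H
  atom 11: C, bond orders sum to 3 (valence 4) → 1 H
  atom 12: C, bond orders sum to 3 (valence 4) → 1 H
  atom 13: C, bond orders sum to 3 (valence 4) → 1 H
Totals → C:12, H:9, Br:1.
In Hill order: C12H9Br.

C12H9Br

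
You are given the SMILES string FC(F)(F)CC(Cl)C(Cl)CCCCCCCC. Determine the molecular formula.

C12H21Cl2F3

Walk through each heavy atom and fill implicit hydrogens from standard valence (C 4, N 3, O 2, S 2, halogen 1):
  atom 1: F (halogen, monovalent) → 0 H
  atom 2: C, bond orders sum to 4 (valence 4) → 0 H
  atom 3: F (halogen, monovalent) → 0 H
  atom 4: F (halogen, monovalent) → 0 H
  atom 5: C, bond orders sum to 2 (valence 4) → 2 H
  atom 6: C, bond orders sum to 3 (valence 4) → 1 H
  atom 7: Cl (halogen, monovalent) → 0 H
  atom 8: C, bond orders sum to 3 (valence 4) → 1 H
  atom 9: Cl (halogen, monovalent) → 0 H
  atom 10: C, bond orders sum to 2 (valence 4) → 2 H
  atom 11: C, bond orders sum to 2 (valence 4) → 2 H
  atom 12: C, bond orders sum to 2 (valence 4) → 2 H
  atom 13: C, bond orders sum to 2 (valence 4) → 2 H
  atom 14: C, bond orders sum to 2 (valence 4) → 2 H
  atom 15: C, bond orders sum to 2 (valence 4) → 2 H
  atom 16: C, bond orders sum to 2 (valence 4) → 2 H
  atom 17: C, bond orders sum to 1 (valence 4) → 3 H
Totals → C:12, H:21, Cl:2, F:3.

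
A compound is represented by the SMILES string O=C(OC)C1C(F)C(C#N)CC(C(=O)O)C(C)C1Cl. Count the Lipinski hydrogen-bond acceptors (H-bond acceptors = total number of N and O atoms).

5

N atoms: 1; O atoms: 4.
Lipinski HBA = 1 + 4 = 5.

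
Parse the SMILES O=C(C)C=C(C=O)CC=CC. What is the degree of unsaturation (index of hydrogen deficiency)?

4

Molecular formula: C9H12O2.
DoU = (2C + 2 + N − H − X) / 2, where X is the halogen count and O/S are ignored.
    = (2·9 + 2 + 0 − 12 − 0) / 2 = 8 / 2 = 4.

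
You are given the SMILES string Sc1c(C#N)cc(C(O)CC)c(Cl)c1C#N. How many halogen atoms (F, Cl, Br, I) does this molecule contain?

1

Halogen atoms appear at heavy-atom position 13 (1×Cl).
Other groups present: 1 hydroxyl, 2 nitrile, 1 thiol.
Halogen count: 1.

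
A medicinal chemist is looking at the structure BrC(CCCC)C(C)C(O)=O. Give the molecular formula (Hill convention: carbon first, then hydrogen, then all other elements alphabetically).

Walk through each heavy atom and fill implicit hydrogens from standard valence (C 4, N 3, O 2, S 2, halogen 1):
  atom 1: Br (halogen, monovalent) → 0 H
  atom 2: C, bond orders sum to 3 (valence 4) → 1 H
  atom 3: C, bond orders sum to 2 (valence 4) → 2 H
  atom 4: C, bond orders sum to 2 (valence 4) → 2 H
  atom 5: C, bond orders sum to 2 (valence 4) → 2 H
  atom 6: C, bond orders sum to 1 (valence 4) → 3 H
  atom 7: C, bond orders sum to 3 (valence 4) → 1 H
  atom 8: C, bond orders sum to 1 (valence 4) → 3 H
  atom 9: C, bond orders sum to 4 (valence 4) → 0 H
  atom 10: O, bond orders sum to 1 (valence 2) → 1 H
  atom 11: O, bond orders sum to 2 (valence 2) → 0 H
Totals → C:8, H:15, Br:1, O:2.

C8H15BrO2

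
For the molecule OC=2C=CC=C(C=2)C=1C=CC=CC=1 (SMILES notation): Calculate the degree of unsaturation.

Molecular formula: C12H10O.
DoU = (2C + 2 + N − H − X) / 2, where X is the halogen count and O/S are ignored.
    = (2·12 + 2 + 0 − 10 − 0) / 2 = 16 / 2 = 8.

8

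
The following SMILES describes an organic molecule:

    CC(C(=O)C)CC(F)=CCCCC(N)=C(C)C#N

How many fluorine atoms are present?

Scan the SMILES for F atoms (remember two-letter symbols like Cl and Br are single atoms).
Fluorine count: 1.

1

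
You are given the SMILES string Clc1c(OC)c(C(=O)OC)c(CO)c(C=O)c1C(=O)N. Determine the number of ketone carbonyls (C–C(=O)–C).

Scan the SMILES for the ketone motif — none present.
Groups that are present: 1 aldehyde, 1 amide, 1 ester, 1 ether, 1 hydroxyl.

0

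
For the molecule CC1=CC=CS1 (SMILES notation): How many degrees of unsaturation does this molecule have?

3

Degree of unsaturation = (number of rings) + (number of π bonds).
Ring closures in the SMILES: 1.
π bonds: 2 double bonds (each 1 DoU) → 2 DoU from unsaturation.
Total DoU = 1 + 2 = 3.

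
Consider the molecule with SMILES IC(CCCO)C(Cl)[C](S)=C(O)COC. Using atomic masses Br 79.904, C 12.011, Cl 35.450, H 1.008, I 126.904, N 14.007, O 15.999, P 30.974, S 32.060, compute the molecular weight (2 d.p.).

366.64 g/mol

First, the molecular formula is C9H16ClIO3S (counting implicit H from valence).
  C: 9 × 12.011 = 108.099
  Cl: 1 × 35.450 = 35.450
  H: 16 × 1.008 = 16.128
  I: 1 × 126.904 = 126.904
  O: 3 × 15.999 = 47.997
  S: 1 × 32.060 = 32.060
Sum: 9×12.011 + 1×35.450 + 16×1.008 + 1×126.904 + 3×15.999 + 1×32.060 = 366.638 → 366.64 g/mol.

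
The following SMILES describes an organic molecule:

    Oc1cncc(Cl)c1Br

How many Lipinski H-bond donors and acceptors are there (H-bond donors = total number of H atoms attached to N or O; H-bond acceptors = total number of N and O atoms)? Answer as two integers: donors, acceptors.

1, 2

Donors: find every N or O and count the H atoms it carries.
  atom 1 (O): bond orders sum to 1 → 1 H
  atom 4 (N): bond orders sum to 3 → 0 H
Lipinski HBD = 1.
Acceptors: N atoms = 1, O atoms = 1 → HBA = 2.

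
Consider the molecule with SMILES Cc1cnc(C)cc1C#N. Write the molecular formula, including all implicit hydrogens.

C8H8N2

Walk through each heavy atom and fill implicit hydrogens from standard valence (C 4, N 3, O 2, S 2, halogen 1); for lowercase aromatic atoms, an aromatic c carries 1 H when it has two neighbours and 0 H with three, and aromatic n carries 0 H:
  atom 1: C, bond orders sum to 1 (valence 4) → 3 H
  atom 2: aromatic c, 3 neighbours → 0 H
  atom 3: aromatic c, 2 neighbours → 1 H
  atom 4: aromatic n, 2 neighbours → 0 H
  atom 5: aromatic c, 3 neighbours → 0 H
  atom 6: C, bond orders sum to 1 (valence 4) → 3 H
  atom 7: aromatic c, 2 neighbours → 1 H
  atom 8: aromatic c, 3 neighbours → 0 H
  atom 9: C, bond orders sum to 4 (valence 4) → 0 H
  atom 10: N, bond orders sum to 3 (valence 3) → 0 H
Totals → C:8, H:8, N:2.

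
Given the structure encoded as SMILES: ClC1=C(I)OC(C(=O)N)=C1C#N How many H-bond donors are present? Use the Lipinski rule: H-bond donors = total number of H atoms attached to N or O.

2

Donors: find every N or O and count the H atoms it carries.
  atom 5 (O): bond orders sum to 2 → 0 H
  atom 8 (O): bond orders sum to 2 → 0 H
  atom 9 (N): bond orders sum to 1 → 2 H
  atom 12 (N): bond orders sum to 3 → 0 H
Lipinski HBD = 2.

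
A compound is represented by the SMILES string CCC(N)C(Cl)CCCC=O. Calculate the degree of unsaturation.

Molecular formula: C8H16ClNO.
DoU = (2C + 2 + N − H − X) / 2, where X is the halogen count and O/S are ignored.
    = (2·8 + 2 + 1 − 16 − 1) / 2 = 2 / 2 = 1.

1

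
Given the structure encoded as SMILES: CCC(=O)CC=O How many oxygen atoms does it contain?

Scan the SMILES for O atoms (remember two-letter symbols like Cl and Br are single atoms).
Oxygen count: 2.

2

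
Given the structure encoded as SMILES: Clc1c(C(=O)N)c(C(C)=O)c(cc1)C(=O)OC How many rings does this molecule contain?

In SMILES, each pair of matching ring-closure digits denotes one ring-closing bond; the number of such bonds equals the number of independent rings.
Ring-closure bonds here: 1.

1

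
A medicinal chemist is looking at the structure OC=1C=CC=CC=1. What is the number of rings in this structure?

1

In SMILES, each pair of matching ring-closure digits denotes one ring-closing bond; the number of such bonds equals the number of independent rings.
Ring-closure bonds here: 1.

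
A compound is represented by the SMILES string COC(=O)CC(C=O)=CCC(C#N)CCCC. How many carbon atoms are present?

Count every carbon token in the SMILES (each C, including those in ring-closure positions and inside branches).
Carbon count: 13.

13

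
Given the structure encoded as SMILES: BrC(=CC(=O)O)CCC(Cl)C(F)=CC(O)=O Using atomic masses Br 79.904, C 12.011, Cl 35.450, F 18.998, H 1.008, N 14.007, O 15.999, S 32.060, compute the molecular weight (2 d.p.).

315.52 g/mol

First, the molecular formula is C9H9BrClFO4 (counting implicit H from valence).
  Br: 1 × 79.904 = 79.904
  C: 9 × 12.011 = 108.099
  Cl: 1 × 35.450 = 35.450
  F: 1 × 18.998 = 18.998
  H: 9 × 1.008 = 9.072
  O: 4 × 15.999 = 63.996
Sum: 1×79.904 + 9×12.011 + 1×35.450 + 1×18.998 + 9×1.008 + 4×15.999 = 315.519 → 315.52 g/mol.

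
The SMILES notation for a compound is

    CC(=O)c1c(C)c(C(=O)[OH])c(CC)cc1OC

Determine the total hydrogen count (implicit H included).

Walk through each heavy atom and fill implicit hydrogens from standard valence (C 4, N 3, O 2, S 2, halogen 1); for lowercase aromatic atoms, an aromatic c carries 1 H when it has two neighbours and 0 H with three, and aromatic n carries 0 H:
  atom 1: C, bond orders sum to 1 (valence 4) → 3 H
  atom 2: C, bond orders sum to 4 (valence 4) → 0 H
  atom 3: O, bond orders sum to 2 (valence 2) → 0 H
  atom 4: aromatic c, 3 neighbours → 0 H
  atom 5: aromatic c, 3 neighbours → 0 H
  atom 6: C, bond orders sum to 1 (valence 4) → 3 H
  atom 7: aromatic c, 3 neighbours → 0 H
  atom 8: C, bond orders sum to 4 (valence 4) → 0 H
  atom 9: O, bond orders sum to 2 (valence 2) → 0 H
  atom 10: O with explicit H count 1
  atom 11: aromatic c, 3 neighbours → 0 H
  atom 12: C, bond orders sum to 2 (valence 4) → 2 H
  atom 13: C, bond orders sum to 1 (valence 4) → 3 H
  atom 14: aromatic c, 2 neighbours → 1 H
  atom 15: aromatic c, 3 neighbours → 0 H
  atom 16: O, bond orders sum to 2 (valence 2) → 0 H
  atom 17: C, bond orders sum to 1 (valence 4) → 3 H
Total hydrogens: 16.

16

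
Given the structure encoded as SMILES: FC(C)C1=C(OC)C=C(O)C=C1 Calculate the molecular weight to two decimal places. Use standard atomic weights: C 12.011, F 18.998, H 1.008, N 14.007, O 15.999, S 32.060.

First, the molecular formula is C9H11FO2 (counting implicit H from valence).
  C: 9 × 12.011 = 108.099
  F: 1 × 18.998 = 18.998
  H: 11 × 1.008 = 11.088
  O: 2 × 15.999 = 31.998
Sum: 9×12.011 + 1×18.998 + 11×1.008 + 2×15.999 = 170.183 → 170.18 g/mol.

170.18 g/mol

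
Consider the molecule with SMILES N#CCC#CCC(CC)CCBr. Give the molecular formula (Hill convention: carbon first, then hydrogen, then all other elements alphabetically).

C10H14BrN

Walk through each heavy atom and fill implicit hydrogens from standard valence (C 4, N 3, O 2, S 2, halogen 1):
  atom 1: N, bond orders sum to 3 (valence 3) → 0 H
  atom 2: C, bond orders sum to 4 (valence 4) → 0 H
  atom 3: C, bond orders sum to 2 (valence 4) → 2 H
  atom 4: C, bond orders sum to 4 (valence 4) → 0 H
  atom 5: C, bond orders sum to 4 (valence 4) → 0 H
  atom 6: C, bond orders sum to 2 (valence 4) → 2 H
  atom 7: C, bond orders sum to 3 (valence 4) → 1 H
  atom 8: C, bond orders sum to 2 (valence 4) → 2 H
  atom 9: C, bond orders sum to 1 (valence 4) → 3 H
  atom 10: C, bond orders sum to 2 (valence 4) → 2 H
  atom 11: C, bond orders sum to 2 (valence 4) → 2 H
  atom 12: Br (halogen, monovalent) → 0 H
Totals → C:10, H:14, Br:1, N:1.
In Hill order: C10H14BrN.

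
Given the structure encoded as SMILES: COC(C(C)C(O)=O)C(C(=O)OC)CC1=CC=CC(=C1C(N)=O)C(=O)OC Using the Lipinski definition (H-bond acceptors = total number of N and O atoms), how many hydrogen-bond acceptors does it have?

9

N atoms: 1; O atoms: 8.
Lipinski HBA = 1 + 8 = 9.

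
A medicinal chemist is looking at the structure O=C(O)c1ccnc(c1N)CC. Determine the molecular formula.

Walk through each heavy atom and fill implicit hydrogens from standard valence (C 4, N 3, O 2, S 2, halogen 1); for lowercase aromatic atoms, an aromatic c carries 1 H when it has two neighbours and 0 H with three, and aromatic n carries 0 H:
  atom 1: O, bond orders sum to 2 (valence 2) → 0 H
  atom 2: C, bond orders sum to 4 (valence 4) → 0 H
  atom 3: O, bond orders sum to 1 (valence 2) → 1 H
  atom 4: aromatic c, 3 neighbours → 0 H
  atom 5: aromatic c, 2 neighbours → 1 H
  atom 6: aromatic c, 2 neighbours → 1 H
  atom 7: aromatic n, 2 neighbours → 0 H
  atom 8: aromatic c, 3 neighbours → 0 H
  atom 9: aromatic c, 3 neighbours → 0 H
  atom 10: N, bond orders sum to 1 (valence 3) → 2 H
  atom 11: C, bond orders sum to 2 (valence 4) → 2 H
  atom 12: C, bond orders sum to 1 (valence 4) → 3 H
Totals → C:8, H:10, N:2, O:2.

C8H10N2O2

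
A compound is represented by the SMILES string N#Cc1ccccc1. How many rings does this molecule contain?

In SMILES, each pair of matching ring-closure digits denotes one ring-closing bond; the number of such bonds equals the number of independent rings.
Ring-closure bonds here: 1.

1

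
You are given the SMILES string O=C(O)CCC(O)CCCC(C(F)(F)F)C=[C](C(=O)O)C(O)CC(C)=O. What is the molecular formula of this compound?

C16H23F3O7

Walk through each heavy atom and fill implicit hydrogens from standard valence (C 4, N 3, O 2, S 2, halogen 1):
  atom 1: O, bond orders sum to 2 (valence 2) → 0 H
  atom 2: C, bond orders sum to 4 (valence 4) → 0 H
  atom 3: O, bond orders sum to 1 (valence 2) → 1 H
  atom 4: C, bond orders sum to 2 (valence 4) → 2 H
  atom 5: C, bond orders sum to 2 (valence 4) → 2 H
  atom 6: C, bond orders sum to 3 (valence 4) → 1 H
  atom 7: O, bond orders sum to 1 (valence 2) → 1 H
  atom 8: C, bond orders sum to 2 (valence 4) → 2 H
  atom 9: C, bond orders sum to 2 (valence 4) → 2 H
  atom 10: C, bond orders sum to 2 (valence 4) → 2 H
  atom 11: C, bond orders sum to 3 (valence 4) → 1 H
  atom 12: C, bond orders sum to 4 (valence 4) → 0 H
  atom 13: F (halogen, monovalent) → 0 H
  atom 14: F (halogen, monovalent) → 0 H
  atom 15: F (halogen, monovalent) → 0 H
  atom 16: C, bond orders sum to 3 (valence 4) → 1 H
  atom 17: C with explicit H count 0
  atom 18: C, bond orders sum to 4 (valence 4) → 0 H
  atom 19: O, bond orders sum to 2 (valence 2) → 0 H
  atom 20: O, bond orders sum to 1 (valence 2) → 1 H
  atom 21: C, bond orders sum to 3 (valence 4) → 1 H
  atom 22: O, bond orders sum to 1 (valence 2) → 1 H
  atom 23: C, bond orders sum to 2 (valence 4) → 2 H
  atom 24: C, bond orders sum to 4 (valence 4) → 0 H
  atom 25: C, bond orders sum to 1 (valence 4) → 3 H
  atom 26: O, bond orders sum to 2 (valence 2) → 0 H
Totals → C:16, H:23, F:3, O:7.
In Hill order: C16H23F3O7.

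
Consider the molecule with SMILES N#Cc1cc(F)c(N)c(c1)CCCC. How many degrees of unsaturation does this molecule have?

Molecular formula: C11H13FN2.
DoU = (2C + 2 + N − H − X) / 2, where X is the halogen count and O/S are ignored.
    = (2·11 + 2 + 2 − 13 − 1) / 2 = 12 / 2 = 6.

6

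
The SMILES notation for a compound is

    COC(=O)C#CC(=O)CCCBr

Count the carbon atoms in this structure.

Count every carbon token in the SMILES (each C, including those in ring-closure positions and inside branches).
Carbon count: 8.

8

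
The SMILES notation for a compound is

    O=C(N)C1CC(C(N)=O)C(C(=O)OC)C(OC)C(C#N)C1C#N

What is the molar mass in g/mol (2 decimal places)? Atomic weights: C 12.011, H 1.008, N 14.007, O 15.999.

322.32 g/mol

First, the molecular formula is C14H18N4O5 (counting implicit H from valence).
  C: 14 × 12.011 = 168.154
  H: 18 × 1.008 = 18.144
  N: 4 × 14.007 = 56.028
  O: 5 × 15.999 = 79.995
Sum: 14×12.011 + 18×1.008 + 4×14.007 + 5×15.999 = 322.321 → 322.32 g/mol.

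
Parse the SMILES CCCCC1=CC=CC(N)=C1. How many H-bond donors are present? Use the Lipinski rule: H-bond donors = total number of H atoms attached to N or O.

Donors: find every N or O and count the H atoms it carries.
  atom 10 (N): bond orders sum to 1 → 2 H
Lipinski HBD = 2.

2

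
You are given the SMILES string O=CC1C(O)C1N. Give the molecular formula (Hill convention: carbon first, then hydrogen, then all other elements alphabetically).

C4H7NO2

Walk through each heavy atom and fill implicit hydrogens from standard valence (C 4, N 3, O 2, S 2, halogen 1):
  atom 1: O, bond orders sum to 2 (valence 2) → 0 H
  atom 2: C, bond orders sum to 3 (valence 4) → 1 H
  atom 3: C, bond orders sum to 3 (valence 4) → 1 H
  atom 4: C, bond orders sum to 3 (valence 4) → 1 H
  atom 5: O, bond orders sum to 1 (valence 2) → 1 H
  atom 6: C, bond orders sum to 3 (valence 4) → 1 H
  atom 7: N, bond orders sum to 1 (valence 3) → 2 H
Totals → C:4, H:7, N:1, O:2.
In Hill order: C4H7NO2.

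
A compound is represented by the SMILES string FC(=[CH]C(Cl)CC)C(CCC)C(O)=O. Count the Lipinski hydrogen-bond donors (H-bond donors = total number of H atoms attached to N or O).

1

Donors: find every N or O and count the H atoms it carries.
  atom 13 (O): bond orders sum to 1 → 1 H
  atom 14 (O): bond orders sum to 2 → 0 H
Lipinski HBD = 1.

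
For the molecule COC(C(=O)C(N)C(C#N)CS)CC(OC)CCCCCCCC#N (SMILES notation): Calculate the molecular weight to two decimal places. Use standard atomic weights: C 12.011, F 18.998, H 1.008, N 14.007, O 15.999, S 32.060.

369.52 g/mol

First, the molecular formula is C18H31N3O3S (counting implicit H from valence).
  C: 18 × 12.011 = 216.198
  H: 31 × 1.008 = 31.248
  N: 3 × 14.007 = 42.021
  O: 3 × 15.999 = 47.997
  S: 1 × 32.060 = 32.060
Sum: 18×12.011 + 31×1.008 + 3×14.007 + 3×15.999 + 1×32.060 = 369.524 → 369.52 g/mol.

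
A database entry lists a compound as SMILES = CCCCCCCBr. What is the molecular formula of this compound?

C7H15Br

Walk through each heavy atom and fill implicit hydrogens from standard valence (C 4, N 3, O 2, S 2, halogen 1):
  atom 1: C, bond orders sum to 1 (valence 4) → 3 H
  atom 2: C, bond orders sum to 2 (valence 4) → 2 H
  atom 3: C, bond orders sum to 2 (valence 4) → 2 H
  atom 4: C, bond orders sum to 2 (valence 4) → 2 H
  atom 5: C, bond orders sum to 2 (valence 4) → 2 H
  atom 6: C, bond orders sum to 2 (valence 4) → 2 H
  atom 7: C, bond orders sum to 2 (valence 4) → 2 H
  atom 8: Br (halogen, monovalent) → 0 H
Totals → C:7, H:15, Br:1.
In Hill order: C7H15Br.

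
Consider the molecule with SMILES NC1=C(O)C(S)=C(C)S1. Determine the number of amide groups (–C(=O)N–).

Scan the SMILES for the amide motif — none present.
Groups that are present: 1 hydroxyl, 1 primary amine, 1 thiol.

0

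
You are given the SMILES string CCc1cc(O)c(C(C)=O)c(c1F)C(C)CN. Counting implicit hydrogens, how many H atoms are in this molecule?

Walk through each heavy atom and fill implicit hydrogens from standard valence (C 4, N 3, O 2, S 2, halogen 1); for lowercase aromatic atoms, an aromatic c carries 1 H when it has two neighbours and 0 H with three, and aromatic n carries 0 H:
  atom 1: C, bond orders sum to 1 (valence 4) → 3 H
  atom 2: C, bond orders sum to 2 (valence 4) → 2 H
  atom 3: aromatic c, 3 neighbours → 0 H
  atom 4: aromatic c, 2 neighbours → 1 H
  atom 5: aromatic c, 3 neighbours → 0 H
  atom 6: O, bond orders sum to 1 (valence 2) → 1 H
  atom 7: aromatic c, 3 neighbours → 0 H
  atom 8: C, bond orders sum to 4 (valence 4) → 0 H
  atom 9: C, bond orders sum to 1 (valence 4) → 3 H
  atom 10: O, bond orders sum to 2 (valence 2) → 0 H
  atom 11: aromatic c, 3 neighbours → 0 H
  atom 12: aromatic c, 3 neighbours → 0 H
  atom 13: F (halogen, monovalent) → 0 H
  atom 14: C, bond orders sum to 3 (valence 4) → 1 H
  atom 15: C, bond orders sum to 1 (valence 4) → 3 H
  atom 16: C, bond orders sum to 2 (valence 4) → 2 H
  atom 17: N, bond orders sum to 1 (valence 3) → 2 H
Total hydrogens: 18.

18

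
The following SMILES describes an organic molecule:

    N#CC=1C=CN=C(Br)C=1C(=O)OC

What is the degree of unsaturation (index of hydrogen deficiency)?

7

Molecular formula: C8H5BrN2O2.
DoU = (2C + 2 + N − H − X) / 2, where X is the halogen count and O/S are ignored.
    = (2·8 + 2 + 2 − 5 − 1) / 2 = 14 / 2 = 7.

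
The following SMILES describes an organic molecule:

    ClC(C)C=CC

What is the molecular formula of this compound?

C5H9Cl

Walk through each heavy atom and fill implicit hydrogens from standard valence (C 4, N 3, O 2, S 2, halogen 1):
  atom 1: Cl (halogen, monovalent) → 0 H
  atom 2: C, bond orders sum to 3 (valence 4) → 1 H
  atom 3: C, bond orders sum to 1 (valence 4) → 3 H
  atom 4: C, bond orders sum to 3 (valence 4) → 1 H
  atom 5: C, bond orders sum to 3 (valence 4) → 1 H
  atom 6: C, bond orders sum to 1 (valence 4) → 3 H
Totals → C:5, H:9, Cl:1.
In Hill order: C5H9Cl.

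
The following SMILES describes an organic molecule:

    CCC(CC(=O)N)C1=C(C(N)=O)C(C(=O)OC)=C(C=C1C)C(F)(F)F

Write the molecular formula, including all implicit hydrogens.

Walk through each heavy atom and fill implicit hydrogens from standard valence (C 4, N 3, O 2, S 2, halogen 1):
  atom 1: C, bond orders sum to 1 (valence 4) → 3 H
  atom 2: C, bond orders sum to 2 (valence 4) → 2 H
  atom 3: C, bond orders sum to 3 (valence 4) → 1 H
  atom 4: C, bond orders sum to 2 (valence 4) → 2 H
  atom 5: C, bond orders sum to 4 (valence 4) → 0 H
  atom 6: O, bond orders sum to 2 (valence 2) → 0 H
  atom 7: N, bond orders sum to 1 (valence 3) → 2 H
  atom 8: C, bond orders sum to 4 (valence 4) → 0 H
  atom 9: C, bond orders sum to 4 (valence 4) → 0 H
  atom 10: C, bond orders sum to 4 (valence 4) → 0 H
  atom 11: N, bond orders sum to 1 (valence 3) → 2 H
  atom 12: O, bond orders sum to 2 (valence 2) → 0 H
  atom 13: C, bond orders sum to 4 (valence 4) → 0 H
  atom 14: C, bond orders sum to 4 (valence 4) → 0 H
  atom 15: O, bond orders sum to 2 (valence 2) → 0 H
  atom 16: O, bond orders sum to 2 (valence 2) → 0 H
  atom 17: C, bond orders sum to 1 (valence 4) → 3 H
  atom 18: C, bond orders sum to 4 (valence 4) → 0 H
  atom 19: C, bond orders sum to 3 (valence 4) → 1 H
  atom 20: C, bond orders sum to 4 (valence 4) → 0 H
  atom 21: C, bond orders sum to 1 (valence 4) → 3 H
  atom 22: C, bond orders sum to 4 (valence 4) → 0 H
  atom 23: F (halogen, monovalent) → 0 H
  atom 24: F (halogen, monovalent) → 0 H
  atom 25: F (halogen, monovalent) → 0 H
Totals → C:16, H:19, F:3, N:2, O:4.
In Hill order: C16H19F3N2O4.

C16H19F3N2O4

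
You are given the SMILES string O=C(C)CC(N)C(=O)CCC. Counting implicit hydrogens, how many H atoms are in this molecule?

15

Walk through each heavy atom and fill implicit hydrogens from standard valence (C 4, N 3, O 2, S 2, halogen 1):
  atom 1: O, bond orders sum to 2 (valence 2) → 0 H
  atom 2: C, bond orders sum to 4 (valence 4) → 0 H
  atom 3: C, bond orders sum to 1 (valence 4) → 3 H
  atom 4: C, bond orders sum to 2 (valence 4) → 2 H
  atom 5: C, bond orders sum to 3 (valence 4) → 1 H
  atom 6: N, bond orders sum to 1 (valence 3) → 2 H
  atom 7: C, bond orders sum to 4 (valence 4) → 0 H
  atom 8: O, bond orders sum to 2 (valence 2) → 0 H
  atom 9: C, bond orders sum to 2 (valence 4) → 2 H
  atom 10: C, bond orders sum to 2 (valence 4) → 2 H
  atom 11: C, bond orders sum to 1 (valence 4) → 3 H
Total hydrogens: 15.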